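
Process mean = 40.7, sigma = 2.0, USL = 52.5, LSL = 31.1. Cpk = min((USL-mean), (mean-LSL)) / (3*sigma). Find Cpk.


Cpu = (52.5 - 40.7) / (3 * 2.0) = 1.97
Cpl = (40.7 - 31.1) / (3 * 2.0) = 1.6
Cpk = min(1.97, 1.6) = 1.6

1.6


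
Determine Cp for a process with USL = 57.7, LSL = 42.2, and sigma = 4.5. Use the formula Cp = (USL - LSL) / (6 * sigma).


Cp = (57.7 - 42.2) / (6 * 4.5)

0.57


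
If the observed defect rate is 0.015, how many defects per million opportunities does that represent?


DPMO = defect_rate * 1000000 = 0.015 * 1000000

15000


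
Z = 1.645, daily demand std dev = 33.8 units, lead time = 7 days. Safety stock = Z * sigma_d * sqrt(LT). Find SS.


Formula: SS = z * sigma_d * sqrt(LT)
sqrt(LT) = sqrt(7) = 2.6458
SS = 1.645 * 33.8 * 2.6458
SS = 147.1 units

147.1 units


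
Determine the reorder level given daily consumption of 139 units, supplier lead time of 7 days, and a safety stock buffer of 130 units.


Formula: ROP = (Daily Demand * Lead Time) + Safety Stock
Demand during lead time = 139 * 7 = 973 units
ROP = 973 + 130 = 1103 units

1103 units


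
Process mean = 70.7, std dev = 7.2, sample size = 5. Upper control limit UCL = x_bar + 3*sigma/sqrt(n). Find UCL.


UCL = 70.7 + 3 * 7.2 / sqrt(5)

80.36


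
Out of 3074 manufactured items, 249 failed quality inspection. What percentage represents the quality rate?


Formula: Quality Rate = Good Pieces / Total Pieces * 100
Good pieces = 3074 - 249 = 2825
QR = 2825 / 3074 * 100 = 91.9%

91.9%


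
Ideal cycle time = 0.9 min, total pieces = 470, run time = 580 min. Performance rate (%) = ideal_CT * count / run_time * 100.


Formula: Performance = (Ideal CT * Total Count) / Run Time * 100
Ideal output time = 0.9 * 470 = 423.0 min
Performance = 423.0 / 580 * 100 = 72.9%

72.9%


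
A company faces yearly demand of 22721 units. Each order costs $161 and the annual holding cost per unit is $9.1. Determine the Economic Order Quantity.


Formula: EOQ = sqrt(2 * D * S / H)
Numerator: 2 * 22721 * 161 = 7316162
2DS/H = 7316162 / 9.1 = 803973.8
EOQ = sqrt(803973.8) = 896.6 units

896.6 units


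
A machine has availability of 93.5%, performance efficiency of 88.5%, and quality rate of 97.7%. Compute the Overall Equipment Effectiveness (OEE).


Formula: OEE = Availability * Performance * Quality / 10000
A * P = 93.5% * 88.5% / 100 = 82.75%
OEE = 82.75% * 97.7% / 100 = 80.8%

80.8%


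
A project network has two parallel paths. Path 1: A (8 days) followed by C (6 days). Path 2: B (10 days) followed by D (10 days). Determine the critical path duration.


Path 1 = 8 + 6 = 14 days
Path 2 = 10 + 10 = 20 days
Duration = max(14, 20) = 20 days

20 days


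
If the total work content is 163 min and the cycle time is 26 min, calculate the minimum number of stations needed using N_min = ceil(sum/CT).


Formula: N_min = ceil(Sum of Task Times / Cycle Time)
N_min = ceil(163 min / 26 min) = ceil(6.2692)
N_min = 7 stations

7


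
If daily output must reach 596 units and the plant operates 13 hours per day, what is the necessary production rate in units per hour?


Formula: Production Rate = Daily Demand / Available Hours
Rate = 596 units/day / 13 hours/day
Rate = 45.8 units/hour

45.8 units/hour


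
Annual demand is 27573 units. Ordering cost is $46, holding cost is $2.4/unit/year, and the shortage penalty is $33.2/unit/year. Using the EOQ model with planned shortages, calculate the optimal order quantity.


Formula: EOQ* = sqrt(2DS/H) * sqrt((H+P)/P)
Base EOQ = sqrt(2*27573*46/2.4) = 1028.09 units
Correction = sqrt((2.4+33.2)/33.2) = 1.03551
EOQ* = 1028.09 * 1.03551 = 1064.6 units

1064.6 units


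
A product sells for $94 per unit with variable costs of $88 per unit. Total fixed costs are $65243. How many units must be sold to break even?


Formula: BEQ = Fixed Costs / (Price - Variable Cost)
Contribution margin = $94 - $88 = $6/unit
BEQ = ceil($65243 / $6/unit) = ceil(10873.83) = 10874 units

10874 units


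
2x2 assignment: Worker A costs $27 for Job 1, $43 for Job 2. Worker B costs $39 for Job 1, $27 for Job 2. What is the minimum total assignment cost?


Option 1: A->1 + B->2 = $27 + $27 = $54
Option 2: A->2 + B->1 = $43 + $39 = $82
Min cost = min($54, $82) = $54

$54


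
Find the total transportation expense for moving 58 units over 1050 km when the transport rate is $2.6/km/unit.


TC = dist * cost * units = 1050 * 2.6 * 58 = $158340.00

$158340.00


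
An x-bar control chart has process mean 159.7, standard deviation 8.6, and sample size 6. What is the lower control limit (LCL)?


LCL = 159.7 - 3 * 8.6 / sqrt(6)

149.17


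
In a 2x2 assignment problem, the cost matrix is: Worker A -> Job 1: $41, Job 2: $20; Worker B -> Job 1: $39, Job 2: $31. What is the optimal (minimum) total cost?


Option 1: A->1 + B->2 = $41 + $31 = $72
Option 2: A->2 + B->1 = $20 + $39 = $59
Min cost = min($72, $59) = $59

$59


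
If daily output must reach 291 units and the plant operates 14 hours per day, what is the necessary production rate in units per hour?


Formula: Production Rate = Daily Demand / Available Hours
Rate = 291 units/day / 14 hours/day
Rate = 20.8 units/hour

20.8 units/hour


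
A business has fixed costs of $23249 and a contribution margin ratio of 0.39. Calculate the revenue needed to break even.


Formula: BER = Fixed Costs / Contribution Margin Ratio
BER = $23249 / 0.39
BER = $59612.82 (to the nearest cent)

$59612.82


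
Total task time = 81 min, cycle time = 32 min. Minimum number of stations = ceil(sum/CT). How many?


Formula: N_min = ceil(Sum of Task Times / Cycle Time)
N_min = ceil(81 min / 32 min) = ceil(2.5312)
N_min = 3 stations

3


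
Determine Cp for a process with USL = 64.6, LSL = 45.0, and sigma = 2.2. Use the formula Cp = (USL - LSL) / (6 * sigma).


Cp = (64.6 - 45.0) / (6 * 2.2)

1.48


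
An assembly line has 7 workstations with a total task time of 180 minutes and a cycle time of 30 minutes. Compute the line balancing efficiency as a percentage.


Formula: Efficiency = Sum of Task Times / (N_stations * CT) * 100
Total station capacity = 7 stations * 30 min = 210 min
Efficiency = 180 / 210 * 100 = 85.7%

85.7%


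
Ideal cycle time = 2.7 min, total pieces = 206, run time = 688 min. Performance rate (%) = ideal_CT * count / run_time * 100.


Formula: Performance = (Ideal CT * Total Count) / Run Time * 100
Ideal output time = 2.7 * 206 = 556.2 min
Performance = 556.2 / 688 * 100 = 80.8%

80.8%


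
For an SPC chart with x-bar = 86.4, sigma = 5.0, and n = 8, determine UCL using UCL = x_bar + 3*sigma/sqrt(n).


UCL = 86.4 + 3 * 5.0 / sqrt(8)

91.7


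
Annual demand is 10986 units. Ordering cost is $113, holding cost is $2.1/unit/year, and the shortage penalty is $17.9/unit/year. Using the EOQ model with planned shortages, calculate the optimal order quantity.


Formula: EOQ* = sqrt(2DS/H) * sqrt((H+P)/P)
Base EOQ = sqrt(2*10986*113/2.1) = 1087.34 units
Correction = sqrt((2.1+17.9)/17.9) = 1.05703
EOQ* = 1087.34 * 1.05703 = 1149.4 units

1149.4 units


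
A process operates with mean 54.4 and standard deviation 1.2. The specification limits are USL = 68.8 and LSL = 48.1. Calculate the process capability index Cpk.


Cpu = (68.8 - 54.4) / (3 * 1.2) = 4.0
Cpl = (54.4 - 48.1) / (3 * 1.2) = 1.75
Cpk = min(4.0, 1.75) = 1.75

1.75


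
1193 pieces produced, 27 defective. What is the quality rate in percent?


Formula: Quality Rate = Good Pieces / Total Pieces * 100
Good pieces = 1193 - 27 = 1166
QR = 1166 / 1193 * 100 = 97.7%

97.7%


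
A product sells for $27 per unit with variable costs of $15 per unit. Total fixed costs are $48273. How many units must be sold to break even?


Formula: BEQ = Fixed Costs / (Price - Variable Cost)
Contribution margin = $27 - $15 = $12/unit
BEQ = ceil($48273 / $12/unit) = ceil(4022.75) = 4023 units

4023 units


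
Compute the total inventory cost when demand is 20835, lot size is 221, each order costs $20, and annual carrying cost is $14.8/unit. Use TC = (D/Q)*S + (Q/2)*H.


TC = 20835/221 * 20 + 221/2 * 14.8

$3520.92


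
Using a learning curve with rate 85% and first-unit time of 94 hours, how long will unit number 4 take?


Formula: T_n = T_1 * (learning_rate)^(log2(n)) where learning_rate = rate/100
Doublings = log2(4) = 2
T_n = 94 * 0.85^2
T_n = 94 * 0.7225 = 67.9 hours

67.9 hours


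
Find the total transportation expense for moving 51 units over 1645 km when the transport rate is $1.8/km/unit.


TC = dist * cost * units = 1645 * 1.8 * 51 = $151011.00

$151011.00


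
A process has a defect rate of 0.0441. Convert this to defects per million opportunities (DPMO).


DPMO = defect_rate * 1000000 = 0.0441 * 1000000

44100


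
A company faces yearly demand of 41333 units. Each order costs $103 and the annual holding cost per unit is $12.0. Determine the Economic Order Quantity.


Formula: EOQ = sqrt(2 * D * S / H)
Numerator: 2 * 41333 * 103 = 8514598
2DS/H = 8514598 / 12.0 = 709549.8
EOQ = sqrt(709549.8) = 842.3 units

842.3 units


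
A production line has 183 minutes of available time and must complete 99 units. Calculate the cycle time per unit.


Formula: CT = Available Time / Number of Units
CT = 183 min / 99 units
CT = 1.85 min/unit

1.85 min/unit


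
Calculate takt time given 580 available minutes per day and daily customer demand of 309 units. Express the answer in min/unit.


Formula: Takt Time = Available Production Time / Customer Demand
Takt = 580 min/day / 309 units/day
Takt = 1.88 min/unit

1.88 min/unit


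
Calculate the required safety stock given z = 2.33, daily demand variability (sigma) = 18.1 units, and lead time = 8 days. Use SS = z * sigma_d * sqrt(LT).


Formula: SS = z * sigma_d * sqrt(LT)
sqrt(LT) = sqrt(8) = 2.8284
SS = 2.33 * 18.1 * 2.8284
SS = 119.3 units

119.3 units


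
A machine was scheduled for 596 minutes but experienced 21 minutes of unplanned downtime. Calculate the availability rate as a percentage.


Formula: Availability = (Planned Time - Downtime) / Planned Time * 100
Uptime = 596 - 21 = 575 min
Availability = 575 / 596 * 100 = 96.5%

96.5%


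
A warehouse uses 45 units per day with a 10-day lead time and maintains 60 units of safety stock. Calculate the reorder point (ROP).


Formula: ROP = (Daily Demand * Lead Time) + Safety Stock
Demand during lead time = 45 * 10 = 450 units
ROP = 450 + 60 = 510 units

510 units


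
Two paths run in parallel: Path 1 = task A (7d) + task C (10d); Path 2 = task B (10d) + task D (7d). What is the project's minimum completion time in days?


Path 1 = 7 + 10 = 17 days
Path 2 = 10 + 7 = 17 days
Duration = max(17, 17) = 17 days

17 days


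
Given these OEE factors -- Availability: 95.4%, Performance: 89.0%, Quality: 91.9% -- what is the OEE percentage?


Formula: OEE = Availability * Performance * Quality / 10000
A * P = 95.4% * 89.0% / 100 = 84.91%
OEE = 84.91% * 91.9% / 100 = 78.0%

78.0%


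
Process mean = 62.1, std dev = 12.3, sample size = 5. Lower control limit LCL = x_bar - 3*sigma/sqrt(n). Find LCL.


LCL = 62.1 - 3 * 12.3 / sqrt(5)

45.6


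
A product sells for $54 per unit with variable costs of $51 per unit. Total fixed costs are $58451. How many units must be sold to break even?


Formula: BEQ = Fixed Costs / (Price - Variable Cost)
Contribution margin = $54 - $51 = $3/unit
BEQ = ceil($58451 / $3/unit) = ceil(19483.67) = 19484 units

19484 units


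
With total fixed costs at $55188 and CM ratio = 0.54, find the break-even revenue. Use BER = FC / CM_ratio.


Formula: BER = Fixed Costs / Contribution Margin Ratio
BER = $55188 / 0.54
BER = $102200.00 (to the nearest cent)

$102200.00


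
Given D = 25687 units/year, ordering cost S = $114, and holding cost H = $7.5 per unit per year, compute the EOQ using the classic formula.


Formula: EOQ = sqrt(2 * D * S / H)
Numerator: 2 * 25687 * 114 = 5856636
2DS/H = 5856636 / 7.5 = 780884.8
EOQ = sqrt(780884.8) = 883.7 units

883.7 units


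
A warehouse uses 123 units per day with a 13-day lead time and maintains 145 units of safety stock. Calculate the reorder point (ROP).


Formula: ROP = (Daily Demand * Lead Time) + Safety Stock
Demand during lead time = 123 * 13 = 1599 units
ROP = 1599 + 145 = 1744 units

1744 units


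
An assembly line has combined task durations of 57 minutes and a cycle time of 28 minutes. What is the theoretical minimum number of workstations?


Formula: N_min = ceil(Sum of Task Times / Cycle Time)
N_min = ceil(57 min / 28 min) = ceil(2.0357)
N_min = 3 stations

3


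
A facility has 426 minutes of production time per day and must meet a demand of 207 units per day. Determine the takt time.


Formula: Takt Time = Available Production Time / Customer Demand
Takt = 426 min/day / 207 units/day
Takt = 2.06 min/unit

2.06 min/unit


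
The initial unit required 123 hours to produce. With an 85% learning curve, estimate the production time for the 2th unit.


Formula: T_n = T_1 * (learning_rate)^(log2(n)) where learning_rate = rate/100
Doublings = log2(2) = 1
T_n = 123 * 0.85^1
T_n = 123 * 0.85 = 104.6 hours

104.6 hours


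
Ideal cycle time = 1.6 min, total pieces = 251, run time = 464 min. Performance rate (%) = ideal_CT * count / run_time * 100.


Formula: Performance = (Ideal CT * Total Count) / Run Time * 100
Ideal output time = 1.6 * 251 = 401.6 min
Performance = 401.6 / 464 * 100 = 86.6%

86.6%


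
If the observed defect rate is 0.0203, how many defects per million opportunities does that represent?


DPMO = defect_rate * 1000000 = 0.0203 * 1000000

20300


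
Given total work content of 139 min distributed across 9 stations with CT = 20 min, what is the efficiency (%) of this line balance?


Formula: Efficiency = Sum of Task Times / (N_stations * CT) * 100
Total station capacity = 9 stations * 20 min = 180 min
Efficiency = 139 / 180 * 100 = 77.2%

77.2%


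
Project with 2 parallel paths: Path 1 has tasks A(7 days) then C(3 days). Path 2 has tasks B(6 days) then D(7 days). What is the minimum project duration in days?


Path 1 = 7 + 3 = 10 days
Path 2 = 6 + 7 = 13 days
Duration = max(10, 13) = 13 days

13 days


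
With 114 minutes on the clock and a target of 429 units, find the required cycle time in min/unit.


Formula: CT = Available Time / Number of Units
CT = 114 min / 429 units
CT = 0.27 min/unit

0.27 min/unit


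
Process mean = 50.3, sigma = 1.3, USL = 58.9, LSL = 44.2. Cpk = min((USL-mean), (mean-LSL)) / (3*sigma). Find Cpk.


Cpu = (58.9 - 50.3) / (3 * 1.3) = 2.21
Cpl = (50.3 - 44.2) / (3 * 1.3) = 1.56
Cpk = min(2.21, 1.56) = 1.56

1.56


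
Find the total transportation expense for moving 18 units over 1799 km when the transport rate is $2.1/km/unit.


TC = dist * cost * units = 1799 * 2.1 * 18 = $68002.20

$68002.20


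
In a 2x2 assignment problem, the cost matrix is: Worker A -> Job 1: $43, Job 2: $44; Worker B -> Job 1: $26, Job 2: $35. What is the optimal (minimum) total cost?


Option 1: A->1 + B->2 = $43 + $35 = $78
Option 2: A->2 + B->1 = $44 + $26 = $70
Min cost = min($78, $70) = $70

$70


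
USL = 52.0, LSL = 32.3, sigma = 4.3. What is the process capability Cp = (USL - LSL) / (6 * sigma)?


Cp = (52.0 - 32.3) / (6 * 4.3)

0.76


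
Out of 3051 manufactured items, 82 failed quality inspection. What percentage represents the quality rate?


Formula: Quality Rate = Good Pieces / Total Pieces * 100
Good pieces = 3051 - 82 = 2969
QR = 2969 / 3051 * 100 = 97.3%

97.3%


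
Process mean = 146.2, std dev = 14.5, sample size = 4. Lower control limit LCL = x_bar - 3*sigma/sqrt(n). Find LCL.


LCL = 146.2 - 3 * 14.5 / sqrt(4)

124.45


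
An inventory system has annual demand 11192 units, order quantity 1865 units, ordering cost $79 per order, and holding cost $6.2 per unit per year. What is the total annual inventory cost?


TC = 11192/1865 * 79 + 1865/2 * 6.2

$6255.58


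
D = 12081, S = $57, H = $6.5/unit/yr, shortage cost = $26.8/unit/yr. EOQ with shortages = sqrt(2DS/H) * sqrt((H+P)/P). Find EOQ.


Formula: EOQ* = sqrt(2DS/H) * sqrt((H+P)/P)
Base EOQ = sqrt(2*12081*57/6.5) = 460.31 units
Correction = sqrt((6.5+26.8)/26.8) = 1.11469
EOQ* = 460.31 * 1.11469 = 513.1 units

513.1 units


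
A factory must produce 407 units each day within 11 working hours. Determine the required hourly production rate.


Formula: Production Rate = Daily Demand / Available Hours
Rate = 407 units/day / 11 hours/day
Rate = 37.0 units/hour

37.0 units/hour


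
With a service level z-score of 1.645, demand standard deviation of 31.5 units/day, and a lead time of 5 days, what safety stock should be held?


Formula: SS = z * sigma_d * sqrt(LT)
sqrt(LT) = sqrt(5) = 2.2361
SS = 1.645 * 31.5 * 2.2361
SS = 115.9 units

115.9 units


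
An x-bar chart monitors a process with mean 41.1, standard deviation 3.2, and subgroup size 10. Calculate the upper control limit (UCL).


UCL = 41.1 + 3 * 3.2 / sqrt(10)

44.14


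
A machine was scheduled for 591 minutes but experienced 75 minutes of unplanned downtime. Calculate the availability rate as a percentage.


Formula: Availability = (Planned Time - Downtime) / Planned Time * 100
Uptime = 591 - 75 = 516 min
Availability = 516 / 591 * 100 = 87.3%

87.3%


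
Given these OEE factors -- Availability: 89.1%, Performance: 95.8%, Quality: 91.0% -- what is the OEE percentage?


Formula: OEE = Availability * Performance * Quality / 10000
A * P = 89.1% * 95.8% / 100 = 85.36%
OEE = 85.36% * 91.0% / 100 = 77.7%

77.7%


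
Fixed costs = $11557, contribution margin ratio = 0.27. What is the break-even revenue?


Formula: BER = Fixed Costs / Contribution Margin Ratio
BER = $11557 / 0.27
BER = $42803.70 (to the nearest cent)

$42803.70


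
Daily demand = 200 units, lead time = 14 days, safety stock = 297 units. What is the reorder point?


Formula: ROP = (Daily Demand * Lead Time) + Safety Stock
Demand during lead time = 200 * 14 = 2800 units
ROP = 2800 + 297 = 3097 units

3097 units


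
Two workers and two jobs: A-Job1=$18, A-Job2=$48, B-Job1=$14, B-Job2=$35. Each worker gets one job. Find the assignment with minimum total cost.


Option 1: A->1 + B->2 = $18 + $35 = $53
Option 2: A->2 + B->1 = $48 + $14 = $62
Min cost = min($53, $62) = $53

$53


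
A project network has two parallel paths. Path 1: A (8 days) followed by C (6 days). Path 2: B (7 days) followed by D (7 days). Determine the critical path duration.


Path 1 = 8 + 6 = 14 days
Path 2 = 7 + 7 = 14 days
Duration = max(14, 14) = 14 days

14 days


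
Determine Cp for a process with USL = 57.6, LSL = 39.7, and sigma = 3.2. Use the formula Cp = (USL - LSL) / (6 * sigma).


Cp = (57.6 - 39.7) / (6 * 3.2)

0.93


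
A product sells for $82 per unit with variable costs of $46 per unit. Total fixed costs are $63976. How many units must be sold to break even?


Formula: BEQ = Fixed Costs / (Price - Variable Cost)
Contribution margin = $82 - $46 = $36/unit
BEQ = ceil($63976 / $36/unit) = ceil(1777.11) = 1778 units

1778 units


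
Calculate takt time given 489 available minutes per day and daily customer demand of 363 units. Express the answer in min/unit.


Formula: Takt Time = Available Production Time / Customer Demand
Takt = 489 min/day / 363 units/day
Takt = 1.35 min/unit

1.35 min/unit


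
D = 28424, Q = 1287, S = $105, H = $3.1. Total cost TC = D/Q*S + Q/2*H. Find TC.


TC = 28424/1287 * 105 + 1287/2 * 3.1

$4313.82


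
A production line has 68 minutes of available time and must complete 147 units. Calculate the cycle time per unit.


Formula: CT = Available Time / Number of Units
CT = 68 min / 147 units
CT = 0.46 min/unit

0.46 min/unit


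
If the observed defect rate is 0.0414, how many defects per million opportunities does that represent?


DPMO = defect_rate * 1000000 = 0.0414 * 1000000

41400


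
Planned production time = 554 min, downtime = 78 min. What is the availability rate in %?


Formula: Availability = (Planned Time - Downtime) / Planned Time * 100
Uptime = 554 - 78 = 476 min
Availability = 476 / 554 * 100 = 85.9%

85.9%


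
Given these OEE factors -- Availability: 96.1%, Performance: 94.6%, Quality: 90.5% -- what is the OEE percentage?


Formula: OEE = Availability * Performance * Quality / 10000
A * P = 96.1% * 94.6% / 100 = 90.91%
OEE = 90.91% * 90.5% / 100 = 82.3%

82.3%


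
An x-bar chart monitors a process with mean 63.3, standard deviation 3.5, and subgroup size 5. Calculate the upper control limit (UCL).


UCL = 63.3 + 3 * 3.5 / sqrt(5)

68.0


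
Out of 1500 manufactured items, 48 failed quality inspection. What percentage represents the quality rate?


Formula: Quality Rate = Good Pieces / Total Pieces * 100
Good pieces = 1500 - 48 = 1452
QR = 1452 / 1500 * 100 = 96.8%

96.8%


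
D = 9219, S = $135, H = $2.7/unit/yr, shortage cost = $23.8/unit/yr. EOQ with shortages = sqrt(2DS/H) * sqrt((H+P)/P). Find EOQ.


Formula: EOQ* = sqrt(2DS/H) * sqrt((H+P)/P)
Base EOQ = sqrt(2*9219*135/2.7) = 960.16 units
Correction = sqrt((2.7+23.8)/23.8) = 1.0552
EOQ* = 960.16 * 1.0552 = 1013.2 units

1013.2 units


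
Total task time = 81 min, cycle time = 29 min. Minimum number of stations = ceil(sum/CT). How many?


Formula: N_min = ceil(Sum of Task Times / Cycle Time)
N_min = ceil(81 min / 29 min) = ceil(2.7931)
N_min = 3 stations

3


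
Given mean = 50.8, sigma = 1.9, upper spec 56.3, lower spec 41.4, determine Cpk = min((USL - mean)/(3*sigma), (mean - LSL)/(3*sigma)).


Cpu = (56.3 - 50.8) / (3 * 1.9) = 0.96
Cpl = (50.8 - 41.4) / (3 * 1.9) = 1.65
Cpk = min(0.96, 1.65) = 0.96

0.96


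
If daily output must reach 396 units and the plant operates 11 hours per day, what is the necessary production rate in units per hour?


Formula: Production Rate = Daily Demand / Available Hours
Rate = 396 units/day / 11 hours/day
Rate = 36.0 units/hour

36.0 units/hour


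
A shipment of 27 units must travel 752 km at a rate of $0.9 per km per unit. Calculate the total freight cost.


TC = dist * cost * units = 752 * 0.9 * 27 = $18273.60

$18273.60


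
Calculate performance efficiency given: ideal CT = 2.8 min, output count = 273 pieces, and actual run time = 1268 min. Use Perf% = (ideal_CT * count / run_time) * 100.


Formula: Performance = (Ideal CT * Total Count) / Run Time * 100
Ideal output time = 2.8 * 273 = 764.4 min
Performance = 764.4 / 1268 * 100 = 60.3%

60.3%


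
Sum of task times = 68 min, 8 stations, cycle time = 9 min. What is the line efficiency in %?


Formula: Efficiency = Sum of Task Times / (N_stations * CT) * 100
Total station capacity = 8 stations * 9 min = 72 min
Efficiency = 68 / 72 * 100 = 94.4%

94.4%


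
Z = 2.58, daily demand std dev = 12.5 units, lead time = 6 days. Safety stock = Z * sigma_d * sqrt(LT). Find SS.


Formula: SS = z * sigma_d * sqrt(LT)
sqrt(LT) = sqrt(6) = 2.4495
SS = 2.58 * 12.5 * 2.4495
SS = 79.0 units

79.0 units


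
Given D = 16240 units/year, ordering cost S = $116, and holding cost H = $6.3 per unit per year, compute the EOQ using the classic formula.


Formula: EOQ = sqrt(2 * D * S / H)
Numerator: 2 * 16240 * 116 = 3767680
2DS/H = 3767680 / 6.3 = 598044.4
EOQ = sqrt(598044.4) = 773.3 units

773.3 units


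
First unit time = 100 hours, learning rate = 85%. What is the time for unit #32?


Formula: T_n = T_1 * (learning_rate)^(log2(n)) where learning_rate = rate/100
Doublings = log2(32) = 5
T_n = 100 * 0.85^5
T_n = 100 * 0.4437 = 44.4 hours

44.4 hours


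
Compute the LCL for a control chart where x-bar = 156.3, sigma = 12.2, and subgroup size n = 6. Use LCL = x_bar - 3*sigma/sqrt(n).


LCL = 156.3 - 3 * 12.2 / sqrt(6)

141.36


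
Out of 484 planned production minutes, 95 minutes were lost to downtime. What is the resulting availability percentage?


Formula: Availability = (Planned Time - Downtime) / Planned Time * 100
Uptime = 484 - 95 = 389 min
Availability = 389 / 484 * 100 = 80.4%

80.4%


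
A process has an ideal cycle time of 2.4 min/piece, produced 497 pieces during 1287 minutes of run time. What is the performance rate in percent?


Formula: Performance = (Ideal CT * Total Count) / Run Time * 100
Ideal output time = 2.4 * 497 = 1192.8 min
Performance = 1192.8 / 1287 * 100 = 92.7%

92.7%


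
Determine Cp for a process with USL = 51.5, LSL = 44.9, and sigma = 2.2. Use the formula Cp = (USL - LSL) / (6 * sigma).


Cp = (51.5 - 44.9) / (6 * 2.2)

0.5


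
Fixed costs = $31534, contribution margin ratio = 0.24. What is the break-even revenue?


Formula: BER = Fixed Costs / Contribution Margin Ratio
BER = $31534 / 0.24
BER = $131391.67 (to the nearest cent)

$131391.67


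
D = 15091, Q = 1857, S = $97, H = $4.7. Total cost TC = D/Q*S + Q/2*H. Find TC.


TC = 15091/1857 * 97 + 1857/2 * 4.7

$5152.23


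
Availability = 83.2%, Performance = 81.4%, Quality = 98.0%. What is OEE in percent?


Formula: OEE = Availability * Performance * Quality / 10000
A * P = 83.2% * 81.4% / 100 = 67.72%
OEE = 67.72% * 98.0% / 100 = 66.4%

66.4%


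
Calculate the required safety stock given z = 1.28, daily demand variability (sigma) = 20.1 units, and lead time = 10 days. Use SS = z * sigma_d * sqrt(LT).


Formula: SS = z * sigma_d * sqrt(LT)
sqrt(LT) = sqrt(10) = 3.1623
SS = 1.28 * 20.1 * 3.1623
SS = 81.4 units

81.4 units


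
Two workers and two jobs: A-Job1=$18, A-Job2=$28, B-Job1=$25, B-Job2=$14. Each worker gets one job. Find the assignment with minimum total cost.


Option 1: A->1 + B->2 = $18 + $14 = $32
Option 2: A->2 + B->1 = $28 + $25 = $53
Min cost = min($32, $53) = $32

$32


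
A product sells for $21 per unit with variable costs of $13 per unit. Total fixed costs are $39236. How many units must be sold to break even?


Formula: BEQ = Fixed Costs / (Price - Variable Cost)
Contribution margin = $21 - $13 = $8/unit
BEQ = ceil($39236 / $8/unit) = ceil(4904.5) = 4905 units

4905 units


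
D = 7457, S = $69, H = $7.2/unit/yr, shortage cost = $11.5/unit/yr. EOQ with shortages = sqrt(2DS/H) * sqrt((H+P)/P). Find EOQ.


Formula: EOQ* = sqrt(2DS/H) * sqrt((H+P)/P)
Base EOQ = sqrt(2*7457*69/7.2) = 378.06 units
Correction = sqrt((7.2+11.5)/11.5) = 1.27518
EOQ* = 378.06 * 1.27518 = 482.1 units

482.1 units


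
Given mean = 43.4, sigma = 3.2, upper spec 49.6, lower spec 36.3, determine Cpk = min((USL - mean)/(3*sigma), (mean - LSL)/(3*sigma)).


Cpu = (49.6 - 43.4) / (3 * 3.2) = 0.65
Cpl = (43.4 - 36.3) / (3 * 3.2) = 0.74
Cpk = min(0.65, 0.74) = 0.65

0.65


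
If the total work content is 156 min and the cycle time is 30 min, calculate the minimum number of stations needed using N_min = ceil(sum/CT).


Formula: N_min = ceil(Sum of Task Times / Cycle Time)
N_min = ceil(156 min / 30 min) = ceil(5.2)
N_min = 6 stations

6


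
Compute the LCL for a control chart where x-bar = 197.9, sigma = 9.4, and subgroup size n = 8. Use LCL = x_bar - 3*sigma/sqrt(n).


LCL = 197.9 - 3 * 9.4 / sqrt(8)

187.93


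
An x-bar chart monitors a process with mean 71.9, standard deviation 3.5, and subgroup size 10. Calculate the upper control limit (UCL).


UCL = 71.9 + 3 * 3.5 / sqrt(10)

75.22


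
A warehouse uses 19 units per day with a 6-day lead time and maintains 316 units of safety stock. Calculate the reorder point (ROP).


Formula: ROP = (Daily Demand * Lead Time) + Safety Stock
Demand during lead time = 19 * 6 = 114 units
ROP = 114 + 316 = 430 units

430 units


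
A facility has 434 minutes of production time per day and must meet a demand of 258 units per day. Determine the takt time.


Formula: Takt Time = Available Production Time / Customer Demand
Takt = 434 min/day / 258 units/day
Takt = 1.68 min/unit

1.68 min/unit


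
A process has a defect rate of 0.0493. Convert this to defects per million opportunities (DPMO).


DPMO = defect_rate * 1000000 = 0.0493 * 1000000

49300


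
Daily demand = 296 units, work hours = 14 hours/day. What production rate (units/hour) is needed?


Formula: Production Rate = Daily Demand / Available Hours
Rate = 296 units/day / 14 hours/day
Rate = 21.1 units/hour

21.1 units/hour


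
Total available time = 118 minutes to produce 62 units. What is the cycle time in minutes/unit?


Formula: CT = Available Time / Number of Units
CT = 118 min / 62 units
CT = 1.9 min/unit

1.9 min/unit


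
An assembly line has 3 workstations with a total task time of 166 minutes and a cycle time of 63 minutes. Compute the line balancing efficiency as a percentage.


Formula: Efficiency = Sum of Task Times / (N_stations * CT) * 100
Total station capacity = 3 stations * 63 min = 189 min
Efficiency = 166 / 189 * 100 = 87.8%

87.8%


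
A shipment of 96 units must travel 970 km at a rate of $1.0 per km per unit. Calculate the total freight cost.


TC = dist * cost * units = 970 * 1.0 * 96 = $93120.00

$93120.00


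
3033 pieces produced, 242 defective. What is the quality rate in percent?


Formula: Quality Rate = Good Pieces / Total Pieces * 100
Good pieces = 3033 - 242 = 2791
QR = 2791 / 3033 * 100 = 92.0%

92.0%


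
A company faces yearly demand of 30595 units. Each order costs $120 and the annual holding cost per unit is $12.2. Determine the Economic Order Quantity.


Formula: EOQ = sqrt(2 * D * S / H)
Numerator: 2 * 30595 * 120 = 7342800
2DS/H = 7342800 / 12.2 = 601868.9
EOQ = sqrt(601868.9) = 775.8 units

775.8 units


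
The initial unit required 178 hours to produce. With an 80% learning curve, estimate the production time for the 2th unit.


Formula: T_n = T_1 * (learning_rate)^(log2(n)) where learning_rate = rate/100
Doublings = log2(2) = 1
T_n = 178 * 0.8^1
T_n = 178 * 0.8 = 142.4 hours

142.4 hours


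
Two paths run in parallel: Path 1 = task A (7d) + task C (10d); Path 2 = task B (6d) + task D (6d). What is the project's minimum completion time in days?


Path 1 = 7 + 10 = 17 days
Path 2 = 6 + 6 = 12 days
Duration = max(17, 12) = 17 days

17 days


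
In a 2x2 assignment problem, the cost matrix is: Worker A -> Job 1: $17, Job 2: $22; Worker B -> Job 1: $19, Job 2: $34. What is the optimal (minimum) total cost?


Option 1: A->1 + B->2 = $17 + $34 = $51
Option 2: A->2 + B->1 = $22 + $19 = $41
Min cost = min($51, $41) = $41

$41


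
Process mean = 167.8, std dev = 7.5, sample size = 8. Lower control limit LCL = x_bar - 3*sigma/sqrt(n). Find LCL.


LCL = 167.8 - 3 * 7.5 / sqrt(8)

159.85


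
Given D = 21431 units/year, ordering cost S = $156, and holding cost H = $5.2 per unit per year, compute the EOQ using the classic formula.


Formula: EOQ = sqrt(2 * D * S / H)
Numerator: 2 * 21431 * 156 = 6686472
2DS/H = 6686472 / 5.2 = 1285860.0
EOQ = sqrt(1285860.0) = 1134.0 units

1134.0 units


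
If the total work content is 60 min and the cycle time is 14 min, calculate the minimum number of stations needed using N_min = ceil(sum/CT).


Formula: N_min = ceil(Sum of Task Times / Cycle Time)
N_min = ceil(60 min / 14 min) = ceil(4.2857)
N_min = 5 stations

5


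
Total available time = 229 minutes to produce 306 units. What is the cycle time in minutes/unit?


Formula: CT = Available Time / Number of Units
CT = 229 min / 306 units
CT = 0.75 min/unit

0.75 min/unit


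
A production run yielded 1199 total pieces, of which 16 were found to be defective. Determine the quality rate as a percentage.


Formula: Quality Rate = Good Pieces / Total Pieces * 100
Good pieces = 1199 - 16 = 1183
QR = 1183 / 1199 * 100 = 98.7%

98.7%


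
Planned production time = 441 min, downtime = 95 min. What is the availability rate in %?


Formula: Availability = (Planned Time - Downtime) / Planned Time * 100
Uptime = 441 - 95 = 346 min
Availability = 346 / 441 * 100 = 78.5%

78.5%


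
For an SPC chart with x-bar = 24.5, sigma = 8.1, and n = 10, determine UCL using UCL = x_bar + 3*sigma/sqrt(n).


UCL = 24.5 + 3 * 8.1 / sqrt(10)

32.18


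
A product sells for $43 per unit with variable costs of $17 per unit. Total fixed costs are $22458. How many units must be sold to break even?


Formula: BEQ = Fixed Costs / (Price - Variable Cost)
Contribution margin = $43 - $17 = $26/unit
BEQ = ceil($22458 / $26/unit) = ceil(863.77) = 864 units

864 units


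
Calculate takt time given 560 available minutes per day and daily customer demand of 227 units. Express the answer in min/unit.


Formula: Takt Time = Available Production Time / Customer Demand
Takt = 560 min/day / 227 units/day
Takt = 2.47 min/unit

2.47 min/unit


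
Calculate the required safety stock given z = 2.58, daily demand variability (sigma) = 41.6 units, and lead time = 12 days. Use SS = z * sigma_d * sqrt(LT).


Formula: SS = z * sigma_d * sqrt(LT)
sqrt(LT) = sqrt(12) = 3.4641
SS = 2.58 * 41.6 * 3.4641
SS = 371.8 units

371.8 units


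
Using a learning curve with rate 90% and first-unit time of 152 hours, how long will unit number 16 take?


Formula: T_n = T_1 * (learning_rate)^(log2(n)) where learning_rate = rate/100
Doublings = log2(16) = 4
T_n = 152 * 0.9^4
T_n = 152 * 0.6561 = 99.7 hours

99.7 hours


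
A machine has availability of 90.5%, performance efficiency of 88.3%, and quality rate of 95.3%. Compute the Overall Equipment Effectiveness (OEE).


Formula: OEE = Availability * Performance * Quality / 10000
A * P = 90.5% * 88.3% / 100 = 79.91%
OEE = 79.91% * 95.3% / 100 = 76.2%

76.2%


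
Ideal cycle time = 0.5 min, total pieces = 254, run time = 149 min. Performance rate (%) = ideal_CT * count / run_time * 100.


Formula: Performance = (Ideal CT * Total Count) / Run Time * 100
Ideal output time = 0.5 * 254 = 127.0 min
Performance = 127.0 / 149 * 100 = 85.2%

85.2%


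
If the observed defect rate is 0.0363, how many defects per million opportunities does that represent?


DPMO = defect_rate * 1000000 = 0.0363 * 1000000

36300


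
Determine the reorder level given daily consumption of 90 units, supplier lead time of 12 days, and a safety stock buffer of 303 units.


Formula: ROP = (Daily Demand * Lead Time) + Safety Stock
Demand during lead time = 90 * 12 = 1080 units
ROP = 1080 + 303 = 1383 units

1383 units


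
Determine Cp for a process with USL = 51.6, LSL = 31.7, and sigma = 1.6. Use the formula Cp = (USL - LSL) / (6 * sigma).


Cp = (51.6 - 31.7) / (6 * 1.6)

2.07


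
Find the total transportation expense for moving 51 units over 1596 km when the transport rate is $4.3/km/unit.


TC = dist * cost * units = 1596 * 4.3 * 51 = $350002.80

$350002.80


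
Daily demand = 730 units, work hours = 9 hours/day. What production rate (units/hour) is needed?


Formula: Production Rate = Daily Demand / Available Hours
Rate = 730 units/day / 9 hours/day
Rate = 81.1 units/hour

81.1 units/hour


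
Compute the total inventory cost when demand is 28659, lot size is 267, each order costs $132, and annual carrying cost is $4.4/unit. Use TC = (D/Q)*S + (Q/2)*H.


TC = 28659/267 * 132 + 267/2 * 4.4

$14755.89


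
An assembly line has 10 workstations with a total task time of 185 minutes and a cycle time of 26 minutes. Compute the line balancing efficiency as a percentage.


Formula: Efficiency = Sum of Task Times / (N_stations * CT) * 100
Total station capacity = 10 stations * 26 min = 260 min
Efficiency = 185 / 260 * 100 = 71.2%

71.2%


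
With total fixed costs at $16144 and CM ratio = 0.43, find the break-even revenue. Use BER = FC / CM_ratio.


Formula: BER = Fixed Costs / Contribution Margin Ratio
BER = $16144 / 0.43
BER = $37544.19 (to the nearest cent)

$37544.19


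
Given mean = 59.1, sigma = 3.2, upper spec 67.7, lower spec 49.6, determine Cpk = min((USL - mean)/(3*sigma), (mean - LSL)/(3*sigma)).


Cpu = (67.7 - 59.1) / (3 * 3.2) = 0.9
Cpl = (59.1 - 49.6) / (3 * 3.2) = 0.99
Cpk = min(0.9, 0.99) = 0.9

0.9


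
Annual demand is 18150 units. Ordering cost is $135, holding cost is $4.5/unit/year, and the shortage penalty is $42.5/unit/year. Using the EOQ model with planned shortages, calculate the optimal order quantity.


Formula: EOQ* = sqrt(2DS/H) * sqrt((H+P)/P)
Base EOQ = sqrt(2*18150*135/4.5) = 1043.55 units
Correction = sqrt((4.5+42.5)/42.5) = 1.05161
EOQ* = 1043.55 * 1.05161 = 1097.4 units

1097.4 units


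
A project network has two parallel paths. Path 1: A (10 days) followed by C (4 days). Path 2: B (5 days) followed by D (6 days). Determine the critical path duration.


Path 1 = 10 + 4 = 14 days
Path 2 = 5 + 6 = 11 days
Duration = max(14, 11) = 14 days

14 days


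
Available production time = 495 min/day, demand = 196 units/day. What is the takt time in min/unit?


Formula: Takt Time = Available Production Time / Customer Demand
Takt = 495 min/day / 196 units/day
Takt = 2.53 min/unit

2.53 min/unit


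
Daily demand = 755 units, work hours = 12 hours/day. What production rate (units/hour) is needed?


Formula: Production Rate = Daily Demand / Available Hours
Rate = 755 units/day / 12 hours/day
Rate = 62.9 units/hour

62.9 units/hour


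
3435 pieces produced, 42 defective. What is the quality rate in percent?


Formula: Quality Rate = Good Pieces / Total Pieces * 100
Good pieces = 3435 - 42 = 3393
QR = 3393 / 3435 * 100 = 98.8%

98.8%


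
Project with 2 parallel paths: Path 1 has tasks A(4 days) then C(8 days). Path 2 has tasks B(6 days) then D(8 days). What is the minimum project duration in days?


Path 1 = 4 + 8 = 12 days
Path 2 = 6 + 8 = 14 days
Duration = max(12, 14) = 14 days

14 days


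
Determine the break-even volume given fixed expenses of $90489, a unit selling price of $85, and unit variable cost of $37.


Formula: BEQ = Fixed Costs / (Price - Variable Cost)
Contribution margin = $85 - $37 = $48/unit
BEQ = ceil($90489 / $48/unit) = ceil(1885.19) = 1886 units

1886 units


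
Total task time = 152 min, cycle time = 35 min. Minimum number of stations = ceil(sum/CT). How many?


Formula: N_min = ceil(Sum of Task Times / Cycle Time)
N_min = ceil(152 min / 35 min) = ceil(4.3429)
N_min = 5 stations

5


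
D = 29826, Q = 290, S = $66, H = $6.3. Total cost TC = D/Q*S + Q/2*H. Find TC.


TC = 29826/290 * 66 + 290/2 * 6.3

$7701.49


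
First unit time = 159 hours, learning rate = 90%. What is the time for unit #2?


Formula: T_n = T_1 * (learning_rate)^(log2(n)) where learning_rate = rate/100
Doublings = log2(2) = 1
T_n = 159 * 0.9^1
T_n = 159 * 0.9 = 143.1 hours

143.1 hours


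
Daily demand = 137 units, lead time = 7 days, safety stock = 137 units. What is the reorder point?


Formula: ROP = (Daily Demand * Lead Time) + Safety Stock
Demand during lead time = 137 * 7 = 959 units
ROP = 959 + 137 = 1096 units

1096 units


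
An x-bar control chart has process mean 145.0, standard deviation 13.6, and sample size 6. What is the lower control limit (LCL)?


LCL = 145.0 - 3 * 13.6 / sqrt(6)

128.34


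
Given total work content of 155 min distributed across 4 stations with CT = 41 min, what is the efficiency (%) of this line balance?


Formula: Efficiency = Sum of Task Times / (N_stations * CT) * 100
Total station capacity = 4 stations * 41 min = 164 min
Efficiency = 155 / 164 * 100 = 94.5%

94.5%


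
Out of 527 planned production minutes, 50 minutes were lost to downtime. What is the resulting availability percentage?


Formula: Availability = (Planned Time - Downtime) / Planned Time * 100
Uptime = 527 - 50 = 477 min
Availability = 477 / 527 * 100 = 90.5%

90.5%


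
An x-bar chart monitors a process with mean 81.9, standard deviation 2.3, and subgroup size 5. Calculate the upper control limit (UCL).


UCL = 81.9 + 3 * 2.3 / sqrt(5)

84.99


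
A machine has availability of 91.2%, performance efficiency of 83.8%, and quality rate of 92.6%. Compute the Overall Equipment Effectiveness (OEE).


Formula: OEE = Availability * Performance * Quality / 10000
A * P = 91.2% * 83.8% / 100 = 76.43%
OEE = 76.43% * 92.6% / 100 = 70.8%

70.8%
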